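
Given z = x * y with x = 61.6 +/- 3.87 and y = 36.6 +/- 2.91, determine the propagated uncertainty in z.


For a product z = x*y, the relative uncertainty is:
uz/z = sqrt((ux/x)^2 + (uy/y)^2)
Relative uncertainties: ux/x = 3.87/61.6 = 0.062825
uy/y = 2.91/36.6 = 0.079508
z = 61.6 * 36.6 = 2254.6
uz = 2254.6 * sqrt(0.062825^2 + 0.079508^2) = 228.463

228.463


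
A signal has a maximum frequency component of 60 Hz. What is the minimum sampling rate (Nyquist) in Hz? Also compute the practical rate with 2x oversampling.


By Nyquist theorem, fs_min = 2 * fmax.
fs_min = 2 * 60 = 120 Hz
Practical rate = 2 * fs_min = 2 * 120 = 240 Hz

fs_min = 120 Hz, fs_practical = 240 Hz


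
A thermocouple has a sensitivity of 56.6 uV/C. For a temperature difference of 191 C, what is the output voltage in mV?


The thermocouple output V = sensitivity * dT.
V = 56.6 uV/C * 191 C
V = 10810.6 uV
V = 10.811 mV

10.811 mV


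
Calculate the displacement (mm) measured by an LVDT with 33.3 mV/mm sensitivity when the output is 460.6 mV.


Displacement = Vout / sensitivity.
d = 460.6 / 33.3
d = 13.832 mm

13.832 mm


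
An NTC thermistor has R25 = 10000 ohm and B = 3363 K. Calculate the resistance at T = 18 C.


NTC thermistor equation: Rt = R25 * exp(B * (1/T - 1/T25)).
T in Kelvin: 291.15 K, T25 = 298.15 K
1/T - 1/T25 = 1/291.15 - 1/298.15 = 8.064e-05
B * (1/T - 1/T25) = 3363 * 8.064e-05 = 0.2712
Rt = 10000 * exp(0.2712) = 13115.2 ohm

13115.2 ohm


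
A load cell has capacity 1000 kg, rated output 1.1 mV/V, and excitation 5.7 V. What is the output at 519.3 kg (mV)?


Vout = rated_output * Vex * (load / capacity).
Vout = 1.1 * 5.7 * (519.3 / 1000)
Vout = 1.1 * 5.7 * 0.5193
Vout = 3.256 mV

3.256 mV


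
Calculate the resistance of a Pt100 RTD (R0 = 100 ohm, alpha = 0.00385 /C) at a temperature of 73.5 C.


The RTD equation: Rt = R0 * (1 + alpha * T).
Rt = 100 * (1 + 0.00385 * 73.5)
Rt = 100 * (1 + 0.282975)
Rt = 100 * 1.282975
Rt = 128.297 ohm

128.297 ohm


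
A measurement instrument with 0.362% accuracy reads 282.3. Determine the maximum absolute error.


Absolute error = (accuracy% / 100) * reading.
Error = (0.362 / 100) * 282.3
Error = 0.00362 * 282.3
Error = 1.0219

1.0219


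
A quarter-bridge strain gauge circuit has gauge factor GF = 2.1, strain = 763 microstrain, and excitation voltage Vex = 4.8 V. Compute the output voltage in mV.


Quarter bridge output: Vout = (GF * epsilon * Vex) / 4.
Vout = (2.1 * 763e-6 * 4.8) / 4
Vout = 0.00769104 / 4 V
Vout = 0.00192276 V = 1.9228 mV

1.9228 mV


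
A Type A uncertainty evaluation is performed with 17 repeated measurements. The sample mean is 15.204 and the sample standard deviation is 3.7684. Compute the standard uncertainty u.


The standard uncertainty for Type A evaluation is u = s / sqrt(n).
u = 3.7684 / sqrt(17)
u = 3.7684 / 4.1231
u = 0.914

0.914


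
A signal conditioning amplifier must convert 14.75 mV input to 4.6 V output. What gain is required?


Gain = Vout / Vin (converting to same units).
G = 4.6 V / 14.75 mV
G = 4600.0 mV / 14.75 mV
G = 311.86

311.86


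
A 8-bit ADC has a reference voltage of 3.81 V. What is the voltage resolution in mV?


The resolution (LSB) of an ADC is Vref / 2^n.
LSB = 3.81 / 2^8
LSB = 3.81 / 256
LSB = 0.01488281 V = 14.8828125 mV

14.8828125 mV


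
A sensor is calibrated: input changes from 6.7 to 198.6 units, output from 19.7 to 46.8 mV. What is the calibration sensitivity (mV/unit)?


Sensitivity = (y2 - y1) / (x2 - x1).
S = (46.8 - 19.7) / (198.6 - 6.7)
S = 27.1 / 191.9
S = 0.1412 mV/unit

0.1412 mV/unit


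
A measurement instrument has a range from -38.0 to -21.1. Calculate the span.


Span = upper range - lower range.
Span = -21.1 - (-38.0)
Span = 16.9

16.9


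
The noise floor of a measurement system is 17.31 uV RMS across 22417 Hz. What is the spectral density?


Noise spectral density = Vrms / sqrt(BW).
NSD = 17.31 / sqrt(22417)
NSD = 17.31 / 149.7231
NSD = 0.1156 uV/sqrt(Hz)

0.1156 uV/sqrt(Hz)


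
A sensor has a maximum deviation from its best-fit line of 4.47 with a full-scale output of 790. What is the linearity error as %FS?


Linearity error = (max deviation / full scale) * 100%.
Linearity = (4.47 / 790) * 100
Linearity = 0.566 %FS

0.566 %FS


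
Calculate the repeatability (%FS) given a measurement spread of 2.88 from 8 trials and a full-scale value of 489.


Repeatability = (spread / full scale) * 100%.
R = (2.88 / 489) * 100
R = 0.589 %FS

0.589 %FS


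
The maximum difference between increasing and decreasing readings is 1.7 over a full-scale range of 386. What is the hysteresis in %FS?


Hysteresis = (max difference / full scale) * 100%.
H = (1.7 / 386) * 100
H = 0.44 %FS

0.44 %FS


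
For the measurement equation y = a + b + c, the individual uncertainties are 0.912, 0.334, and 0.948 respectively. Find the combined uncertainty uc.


For a sum of independent quantities, uc = sqrt(u1^2 + u2^2 + u3^2).
uc = sqrt(0.912^2 + 0.334^2 + 0.948^2)
uc = sqrt(0.831744 + 0.111556 + 0.898704)
uc = 1.3572

1.3572


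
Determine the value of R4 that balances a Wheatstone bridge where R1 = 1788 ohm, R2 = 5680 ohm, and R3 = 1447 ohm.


At balance: R1*R4 = R2*R3, so R4 = R2*R3/R1.
R4 = 5680 * 1447 / 1788
R4 = 8218960 / 1788
R4 = 4596.73 ohm

4596.73 ohm


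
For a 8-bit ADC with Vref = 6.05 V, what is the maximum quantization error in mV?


The maximum quantization error is +/- LSB/2.
LSB = Vref / 2^n = 6.05 / 256 = 0.02363281 V
Max error = LSB / 2 = 0.02363281 / 2 = 0.01181641 V
Max error = 11.8164 mV

11.8164 mV


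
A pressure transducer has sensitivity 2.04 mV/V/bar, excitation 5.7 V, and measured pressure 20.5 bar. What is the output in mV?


Output = sensitivity * Vex * P.
Vout = 2.04 * 5.7 * 20.5
Vout = 11.628 * 20.5
Vout = 238.37 mV

238.37 mV


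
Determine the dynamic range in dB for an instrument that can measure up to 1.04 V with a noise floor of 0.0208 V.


Dynamic range = 20 * log10(Vmax / Vnoise).
DR = 20 * log10(1.04 / 0.0208)
DR = 20 * log10(50.0)
DR = 33.98 dB

33.98 dB


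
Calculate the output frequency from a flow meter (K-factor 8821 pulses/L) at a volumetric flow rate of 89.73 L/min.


Frequency = K * Q / 60 (converting L/min to L/s).
f = 8821 * 89.73 / 60
f = 791508.33 / 60
f = 13191.81 Hz

13191.81 Hz


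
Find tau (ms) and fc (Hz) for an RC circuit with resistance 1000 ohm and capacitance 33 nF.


Time constant: tau = R * C.
tau = 1000 * 3.30e-08 = 3.3e-05 s
tau = 0.033 ms
Cutoff frequency: fc = 1 / (2*pi*R*C).
fc = 1 / (2*pi*3.3e-05) = 4822.88 Hz

tau = 0.033 ms, fc = 4822.88 Hz


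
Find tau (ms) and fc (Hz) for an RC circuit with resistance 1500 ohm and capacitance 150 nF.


Time constant: tau = R * C.
tau = 1500 * 1.50e-07 = 0.000225 s
tau = 0.225 ms
Cutoff frequency: fc = 1 / (2*pi*R*C).
fc = 1 / (2*pi*0.000225) = 707.36 Hz

tau = 0.225 ms, fc = 707.36 Hz


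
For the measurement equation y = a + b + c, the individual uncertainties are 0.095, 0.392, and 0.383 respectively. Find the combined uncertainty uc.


For a sum of independent quantities, uc = sqrt(u1^2 + u2^2 + u3^2).
uc = sqrt(0.095^2 + 0.392^2 + 0.383^2)
uc = sqrt(0.009025 + 0.153664 + 0.146689)
uc = 0.5562

0.5562


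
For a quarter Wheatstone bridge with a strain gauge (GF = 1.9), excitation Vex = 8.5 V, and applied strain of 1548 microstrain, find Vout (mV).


Quarter bridge output: Vout = (GF * epsilon * Vex) / 4.
Vout = (1.9 * 1548e-6 * 8.5) / 4
Vout = 0.0250002 / 4 V
Vout = 0.00625005 V = 6.25 mV

6.25 mV


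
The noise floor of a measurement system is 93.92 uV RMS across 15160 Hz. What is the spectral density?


Noise spectral density = Vrms / sqrt(BW).
NSD = 93.92 / sqrt(15160)
NSD = 93.92 / 123.126
NSD = 0.7628 uV/sqrt(Hz)

0.7628 uV/sqrt(Hz)


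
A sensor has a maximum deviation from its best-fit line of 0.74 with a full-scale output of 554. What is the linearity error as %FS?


Linearity error = (max deviation / full scale) * 100%.
Linearity = (0.74 / 554) * 100
Linearity = 0.134 %FS

0.134 %FS


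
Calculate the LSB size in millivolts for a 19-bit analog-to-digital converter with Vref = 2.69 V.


The resolution (LSB) of an ADC is Vref / 2^n.
LSB = 2.69 / 2^19
LSB = 2.69 / 524288
LSB = 5.13e-06 V = 0.00513077 mV

0.00513077 mV


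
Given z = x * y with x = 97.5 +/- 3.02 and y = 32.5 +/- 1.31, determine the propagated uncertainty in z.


For a product z = x*y, the relative uncertainty is:
uz/z = sqrt((ux/x)^2 + (uy/y)^2)
Relative uncertainties: ux/x = 3.02/97.5 = 0.030974
uy/y = 1.31/32.5 = 0.040308
z = 97.5 * 32.5 = 3168.8
uz = 3168.8 * sqrt(0.030974^2 + 0.040308^2) = 161.081

161.081


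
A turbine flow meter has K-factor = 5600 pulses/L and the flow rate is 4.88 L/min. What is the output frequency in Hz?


Frequency = K * Q / 60 (converting L/min to L/s).
f = 5600 * 4.88 / 60
f = 27328.0 / 60
f = 455.47 Hz

455.47 Hz


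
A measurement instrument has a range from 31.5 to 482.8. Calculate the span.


Span = upper range - lower range.
Span = 482.8 - (31.5)
Span = 451.3

451.3


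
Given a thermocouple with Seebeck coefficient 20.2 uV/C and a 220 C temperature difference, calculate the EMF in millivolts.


The thermocouple output V = sensitivity * dT.
V = 20.2 uV/C * 220 C
V = 4444.0 uV
V = 4.444 mV

4.444 mV


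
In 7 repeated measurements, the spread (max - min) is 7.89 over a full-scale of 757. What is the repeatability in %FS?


Repeatability = (spread / full scale) * 100%.
R = (7.89 / 757) * 100
R = 1.042 %FS

1.042 %FS


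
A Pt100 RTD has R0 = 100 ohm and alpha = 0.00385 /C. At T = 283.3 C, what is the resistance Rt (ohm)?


The RTD equation: Rt = R0 * (1 + alpha * T).
Rt = 100 * (1 + 0.00385 * 283.3)
Rt = 100 * (1 + 1.090705)
Rt = 100 * 2.090705
Rt = 209.07 ohm

209.07 ohm


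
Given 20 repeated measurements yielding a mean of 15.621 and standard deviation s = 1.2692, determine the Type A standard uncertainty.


The standard uncertainty for Type A evaluation is u = s / sqrt(n).
u = 1.2692 / sqrt(20)
u = 1.2692 / 4.4721
u = 0.2838

0.2838


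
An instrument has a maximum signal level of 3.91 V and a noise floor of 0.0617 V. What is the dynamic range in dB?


Dynamic range = 20 * log10(Vmax / Vnoise).
DR = 20 * log10(3.91 / 0.0617)
DR = 20 * log10(63.37)
DR = 36.04 dB

36.04 dB


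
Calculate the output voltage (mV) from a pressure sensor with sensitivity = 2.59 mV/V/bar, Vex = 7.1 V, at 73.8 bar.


Output = sensitivity * Vex * P.
Vout = 2.59 * 7.1 * 73.8
Vout = 18.389 * 73.8
Vout = 1357.11 mV

1357.11 mV


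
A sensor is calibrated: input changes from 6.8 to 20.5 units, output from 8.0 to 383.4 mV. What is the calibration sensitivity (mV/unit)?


Sensitivity = (y2 - y1) / (x2 - x1).
S = (383.4 - 8.0) / (20.5 - 6.8)
S = 375.4 / 13.7
S = 27.4015 mV/unit

27.4015 mV/unit


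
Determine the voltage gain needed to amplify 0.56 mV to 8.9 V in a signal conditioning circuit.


Gain = Vout / Vin (converting to same units).
G = 8.9 V / 0.56 mV
G = 8900.0 mV / 0.56 mV
G = 15892.86

15892.86


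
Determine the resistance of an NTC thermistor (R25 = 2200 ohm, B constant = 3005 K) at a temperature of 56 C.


NTC thermistor equation: Rt = R25 * exp(B * (1/T - 1/T25)).
T in Kelvin: 329.15 K, T25 = 298.15 K
1/T - 1/T25 = 1/329.15 - 1/298.15 = -0.00031589
B * (1/T - 1/T25) = 3005 * -0.00031589 = -0.9492
Rt = 2200 * exp(-0.9492) = 851.5 ohm

851.5 ohm


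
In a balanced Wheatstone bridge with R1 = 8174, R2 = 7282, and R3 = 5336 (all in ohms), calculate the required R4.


At balance: R1*R4 = R2*R3, so R4 = R2*R3/R1.
R4 = 7282 * 5336 / 8174
R4 = 38856752 / 8174
R4 = 4753.7 ohm

4753.7 ohm


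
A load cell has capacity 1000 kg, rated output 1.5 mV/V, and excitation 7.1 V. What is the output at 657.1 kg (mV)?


Vout = rated_output * Vex * (load / capacity).
Vout = 1.5 * 7.1 * (657.1 / 1000)
Vout = 1.5 * 7.1 * 0.6571
Vout = 6.998 mV

6.998 mV


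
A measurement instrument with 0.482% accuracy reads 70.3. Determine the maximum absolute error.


Absolute error = (accuracy% / 100) * reading.
Error = (0.482 / 100) * 70.3
Error = 0.00482 * 70.3
Error = 0.3388

0.3388


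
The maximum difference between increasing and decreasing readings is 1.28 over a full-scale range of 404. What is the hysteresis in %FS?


Hysteresis = (max difference / full scale) * 100%.
H = (1.28 / 404) * 100
H = 0.317 %FS

0.317 %FS


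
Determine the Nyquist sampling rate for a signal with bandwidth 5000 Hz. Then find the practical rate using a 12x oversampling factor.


By Nyquist theorem, fs_min = 2 * fmax.
fs_min = 2 * 5000 = 10000 Hz
Practical rate = 12 * fs_min = 12 * 10000 = 120000 Hz

fs_min = 10000 Hz, fs_practical = 120000 Hz


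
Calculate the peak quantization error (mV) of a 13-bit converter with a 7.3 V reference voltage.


The maximum quantization error is +/- LSB/2.
LSB = Vref / 2^n = 7.3 / 8192 = 0.00089111 V
Max error = LSB / 2 = 0.00089111 / 2 = 0.00044556 V
Max error = 0.4456 mV

0.4456 mV


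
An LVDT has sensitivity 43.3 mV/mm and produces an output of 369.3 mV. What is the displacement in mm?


Displacement = Vout / sensitivity.
d = 369.3 / 43.3
d = 8.529 mm

8.529 mm


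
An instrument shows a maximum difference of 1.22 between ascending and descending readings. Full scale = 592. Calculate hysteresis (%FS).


Hysteresis = (max difference / full scale) * 100%.
H = (1.22 / 592) * 100
H = 0.206 %FS

0.206 %FS


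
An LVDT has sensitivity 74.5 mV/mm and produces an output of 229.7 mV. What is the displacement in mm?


Displacement = Vout / sensitivity.
d = 229.7 / 74.5
d = 3.083 mm

3.083 mm


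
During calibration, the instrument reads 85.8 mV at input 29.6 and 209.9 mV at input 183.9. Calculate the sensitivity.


Sensitivity = (y2 - y1) / (x2 - x1).
S = (209.9 - 85.8) / (183.9 - 29.6)
S = 124.1 / 154.3
S = 0.8043 mV/unit

0.8043 mV/unit


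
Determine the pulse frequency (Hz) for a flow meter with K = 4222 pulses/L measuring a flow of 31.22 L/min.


Frequency = K * Q / 60 (converting L/min to L/s).
f = 4222 * 31.22 / 60
f = 131810.84 / 60
f = 2196.85 Hz

2196.85 Hz


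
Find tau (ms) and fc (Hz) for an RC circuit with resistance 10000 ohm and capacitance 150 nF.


Time constant: tau = R * C.
tau = 10000 * 1.50e-07 = 0.0015 s
tau = 1.5 ms
Cutoff frequency: fc = 1 / (2*pi*R*C).
fc = 1 / (2*pi*0.0015) = 106.1 Hz

tau = 1.5 ms, fc = 106.1 Hz


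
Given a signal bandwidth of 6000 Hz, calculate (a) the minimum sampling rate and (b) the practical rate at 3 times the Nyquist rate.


By Nyquist theorem, fs_min = 2 * fmax.
fs_min = 2 * 6000 = 12000 Hz
Practical rate = 3 * fs_min = 3 * 12000 = 36000 Hz

fs_min = 12000 Hz, fs_practical = 36000 Hz


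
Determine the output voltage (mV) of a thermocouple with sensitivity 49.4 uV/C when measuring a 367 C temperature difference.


The thermocouple output V = sensitivity * dT.
V = 49.4 uV/C * 367 C
V = 18129.8 uV
V = 18.13 mV

18.13 mV


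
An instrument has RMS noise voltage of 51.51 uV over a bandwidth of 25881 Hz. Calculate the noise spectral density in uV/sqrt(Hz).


Noise spectral density = Vrms / sqrt(BW).
NSD = 51.51 / sqrt(25881)
NSD = 51.51 / 160.8757
NSD = 0.3202 uV/sqrt(Hz)

0.3202 uV/sqrt(Hz)


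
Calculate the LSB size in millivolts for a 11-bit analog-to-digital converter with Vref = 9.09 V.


The resolution (LSB) of an ADC is Vref / 2^n.
LSB = 9.09 / 2^11
LSB = 9.09 / 2048
LSB = 0.00443848 V = 4.43847656 mV

4.43847656 mV


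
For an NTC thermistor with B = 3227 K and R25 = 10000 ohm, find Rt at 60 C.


NTC thermistor equation: Rt = R25 * exp(B * (1/T - 1/T25)).
T in Kelvin: 333.15 K, T25 = 298.15 K
1/T - 1/T25 = 1/333.15 - 1/298.15 = -0.00035237
B * (1/T - 1/T25) = 3227 * -0.00035237 = -1.1371
Rt = 10000 * exp(-1.1371) = 3207.5 ohm

3207.5 ohm


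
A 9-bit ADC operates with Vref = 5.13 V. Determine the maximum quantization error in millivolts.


The maximum quantization error is +/- LSB/2.
LSB = Vref / 2^n = 5.13 / 512 = 0.01001953 V
Max error = LSB / 2 = 0.01001953 / 2 = 0.00500977 V
Max error = 5.0098 mV

5.0098 mV


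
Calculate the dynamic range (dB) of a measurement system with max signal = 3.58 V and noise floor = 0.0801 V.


Dynamic range = 20 * log10(Vmax / Vnoise).
DR = 20 * log10(3.58 / 0.0801)
DR = 20 * log10(44.69)
DR = 33.01 dB

33.01 dB


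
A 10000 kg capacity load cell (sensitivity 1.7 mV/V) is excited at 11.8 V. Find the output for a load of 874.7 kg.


Vout = rated_output * Vex * (load / capacity).
Vout = 1.7 * 11.8 * (874.7 / 10000)
Vout = 1.7 * 11.8 * 0.08747
Vout = 1.755 mV

1.755 mV


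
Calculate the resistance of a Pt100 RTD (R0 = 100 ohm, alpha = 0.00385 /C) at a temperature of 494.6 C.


The RTD equation: Rt = R0 * (1 + alpha * T).
Rt = 100 * (1 + 0.00385 * 494.6)
Rt = 100 * (1 + 1.90421)
Rt = 100 * 2.90421
Rt = 290.421 ohm

290.421 ohm


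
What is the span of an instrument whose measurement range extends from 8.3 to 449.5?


Span = upper range - lower range.
Span = 449.5 - (8.3)
Span = 441.2

441.2


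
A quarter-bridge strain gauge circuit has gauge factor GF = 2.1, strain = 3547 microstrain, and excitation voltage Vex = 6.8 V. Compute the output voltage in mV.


Quarter bridge output: Vout = (GF * epsilon * Vex) / 4.
Vout = (2.1 * 3547e-6 * 6.8) / 4
Vout = 0.05065116 / 4 V
Vout = 0.01266279 V = 12.6628 mV

12.6628 mV


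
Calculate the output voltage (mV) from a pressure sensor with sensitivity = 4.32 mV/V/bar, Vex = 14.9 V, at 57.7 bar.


Output = sensitivity * Vex * P.
Vout = 4.32 * 14.9 * 57.7
Vout = 64.368 * 57.7
Vout = 3714.03 mV

3714.03 mV


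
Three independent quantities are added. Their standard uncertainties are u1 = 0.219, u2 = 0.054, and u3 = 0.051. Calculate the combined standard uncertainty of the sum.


For a sum of independent quantities, uc = sqrt(u1^2 + u2^2 + u3^2).
uc = sqrt(0.219^2 + 0.054^2 + 0.051^2)
uc = sqrt(0.047961 + 0.002916 + 0.002601)
uc = 0.2313

0.2313


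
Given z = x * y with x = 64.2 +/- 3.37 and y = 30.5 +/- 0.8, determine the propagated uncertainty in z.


For a product z = x*y, the relative uncertainty is:
uz/z = sqrt((ux/x)^2 + (uy/y)^2)
Relative uncertainties: ux/x = 3.37/64.2 = 0.052492
uy/y = 0.8/30.5 = 0.02623
z = 64.2 * 30.5 = 1958.1
uz = 1958.1 * sqrt(0.052492^2 + 0.02623^2) = 114.903

114.903


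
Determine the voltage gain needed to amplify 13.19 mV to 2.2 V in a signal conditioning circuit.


Gain = Vout / Vin (converting to same units).
G = 2.2 V / 13.19 mV
G = 2200.0 mV / 13.19 mV
G = 166.79

166.79


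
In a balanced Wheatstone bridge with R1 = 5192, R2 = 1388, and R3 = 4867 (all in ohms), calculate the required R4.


At balance: R1*R4 = R2*R3, so R4 = R2*R3/R1.
R4 = 1388 * 4867 / 5192
R4 = 6755396 / 5192
R4 = 1301.12 ohm

1301.12 ohm


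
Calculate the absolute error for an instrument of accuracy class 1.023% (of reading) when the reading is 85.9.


Absolute error = (accuracy% / 100) * reading.
Error = (1.023 / 100) * 85.9
Error = 0.01023 * 85.9
Error = 0.8788

0.8788


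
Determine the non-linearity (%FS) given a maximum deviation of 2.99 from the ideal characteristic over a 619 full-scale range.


Linearity error = (max deviation / full scale) * 100%.
Linearity = (2.99 / 619) * 100
Linearity = 0.483 %FS

0.483 %FS


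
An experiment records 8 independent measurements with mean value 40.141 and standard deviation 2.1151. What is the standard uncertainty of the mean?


The standard uncertainty for Type A evaluation is u = s / sqrt(n).
u = 2.1151 / sqrt(8)
u = 2.1151 / 2.8284
u = 0.7478

0.7478


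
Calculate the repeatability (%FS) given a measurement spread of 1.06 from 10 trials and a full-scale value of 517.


Repeatability = (spread / full scale) * 100%.
R = (1.06 / 517) * 100
R = 0.205 %FS

0.205 %FS


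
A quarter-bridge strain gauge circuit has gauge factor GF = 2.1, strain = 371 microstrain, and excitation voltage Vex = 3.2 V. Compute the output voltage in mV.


Quarter bridge output: Vout = (GF * epsilon * Vex) / 4.
Vout = (2.1 * 371e-6 * 3.2) / 4
Vout = 0.00249312 / 4 V
Vout = 0.00062328 V = 0.6233 mV

0.6233 mV


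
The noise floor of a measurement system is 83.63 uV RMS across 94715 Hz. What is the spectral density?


Noise spectral density = Vrms / sqrt(BW).
NSD = 83.63 / sqrt(94715)
NSD = 83.63 / 307.758
NSD = 0.2717 uV/sqrt(Hz)

0.2717 uV/sqrt(Hz)


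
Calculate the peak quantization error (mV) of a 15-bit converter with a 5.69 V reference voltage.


The maximum quantization error is +/- LSB/2.
LSB = Vref / 2^n = 5.69 / 32768 = 0.00017365 V
Max error = LSB / 2 = 0.00017365 / 2 = 8.682e-05 V
Max error = 0.0868 mV

0.0868 mV


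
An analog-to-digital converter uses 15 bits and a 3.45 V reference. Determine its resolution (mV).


The resolution (LSB) of an ADC is Vref / 2^n.
LSB = 3.45 / 2^15
LSB = 3.45 / 32768
LSB = 0.00010529 V = 0.10528564 mV

0.10528564 mV


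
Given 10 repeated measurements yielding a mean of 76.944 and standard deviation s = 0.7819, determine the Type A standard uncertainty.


The standard uncertainty for Type A evaluation is u = s / sqrt(n).
u = 0.7819 / sqrt(10)
u = 0.7819 / 3.1623
u = 0.2473

0.2473


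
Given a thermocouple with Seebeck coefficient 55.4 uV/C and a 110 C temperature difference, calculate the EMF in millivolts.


The thermocouple output V = sensitivity * dT.
V = 55.4 uV/C * 110 C
V = 6094.0 uV
V = 6.094 mV

6.094 mV


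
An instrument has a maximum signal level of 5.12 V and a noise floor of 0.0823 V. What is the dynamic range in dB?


Dynamic range = 20 * log10(Vmax / Vnoise).
DR = 20 * log10(5.12 / 0.0823)
DR = 20 * log10(62.21)
DR = 35.88 dB

35.88 dB


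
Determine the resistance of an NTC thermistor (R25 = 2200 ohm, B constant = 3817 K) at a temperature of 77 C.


NTC thermistor equation: Rt = R25 * exp(B * (1/T - 1/T25)).
T in Kelvin: 350.15 K, T25 = 298.15 K
1/T - 1/T25 = 1/350.15 - 1/298.15 = -0.0004981
B * (1/T - 1/T25) = 3817 * -0.0004981 = -1.9012
Rt = 2200 * exp(-1.9012) = 328.6 ohm

328.6 ohm


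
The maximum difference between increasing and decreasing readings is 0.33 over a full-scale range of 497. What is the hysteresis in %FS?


Hysteresis = (max difference / full scale) * 100%.
H = (0.33 / 497) * 100
H = 0.066 %FS

0.066 %FS


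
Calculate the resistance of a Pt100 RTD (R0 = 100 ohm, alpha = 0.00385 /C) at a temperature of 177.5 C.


The RTD equation: Rt = R0 * (1 + alpha * T).
Rt = 100 * (1 + 0.00385 * 177.5)
Rt = 100 * (1 + 0.683375)
Rt = 100 * 1.683375
Rt = 168.338 ohm

168.338 ohm


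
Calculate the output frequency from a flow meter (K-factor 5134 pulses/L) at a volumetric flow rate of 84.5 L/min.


Frequency = K * Q / 60 (converting L/min to L/s).
f = 5134 * 84.5 / 60
f = 433823.0 / 60
f = 7230.38 Hz

7230.38 Hz


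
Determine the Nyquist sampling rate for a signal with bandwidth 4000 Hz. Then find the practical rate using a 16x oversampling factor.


By Nyquist theorem, fs_min = 2 * fmax.
fs_min = 2 * 4000 = 8000 Hz
Practical rate = 16 * fs_min = 16 * 8000 = 128000 Hz

fs_min = 8000 Hz, fs_practical = 128000 Hz


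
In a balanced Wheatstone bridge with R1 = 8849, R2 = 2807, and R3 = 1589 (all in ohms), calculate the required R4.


At balance: R1*R4 = R2*R3, so R4 = R2*R3/R1.
R4 = 2807 * 1589 / 8849
R4 = 4460323 / 8849
R4 = 504.05 ohm

504.05 ohm


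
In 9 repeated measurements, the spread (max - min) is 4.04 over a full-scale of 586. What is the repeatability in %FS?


Repeatability = (spread / full scale) * 100%.
R = (4.04 / 586) * 100
R = 0.689 %FS

0.689 %FS


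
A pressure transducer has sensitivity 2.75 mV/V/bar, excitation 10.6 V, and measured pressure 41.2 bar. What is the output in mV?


Output = sensitivity * Vex * P.
Vout = 2.75 * 10.6 * 41.2
Vout = 29.15 * 41.2
Vout = 1200.98 mV

1200.98 mV


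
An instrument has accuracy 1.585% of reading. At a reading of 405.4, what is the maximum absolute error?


Absolute error = (accuracy% / 100) * reading.
Error = (1.585 / 100) * 405.4
Error = 0.01585 * 405.4
Error = 6.4256

6.4256


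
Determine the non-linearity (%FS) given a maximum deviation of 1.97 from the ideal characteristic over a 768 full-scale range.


Linearity error = (max deviation / full scale) * 100%.
Linearity = (1.97 / 768) * 100
Linearity = 0.257 %FS

0.257 %FS


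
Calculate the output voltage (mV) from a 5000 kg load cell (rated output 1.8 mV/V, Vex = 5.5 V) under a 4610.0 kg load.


Vout = rated_output * Vex * (load / capacity).
Vout = 1.8 * 5.5 * (4610.0 / 5000)
Vout = 1.8 * 5.5 * 0.922
Vout = 9.128 mV

9.128 mV


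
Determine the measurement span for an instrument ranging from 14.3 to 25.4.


Span = upper range - lower range.
Span = 25.4 - (14.3)
Span = 11.1

11.1


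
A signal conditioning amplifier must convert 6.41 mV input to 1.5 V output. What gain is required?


Gain = Vout / Vin (converting to same units).
G = 1.5 V / 6.41 mV
G = 1500.0 mV / 6.41 mV
G = 234.01

234.01


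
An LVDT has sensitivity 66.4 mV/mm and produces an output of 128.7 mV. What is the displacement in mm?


Displacement = Vout / sensitivity.
d = 128.7 / 66.4
d = 1.938 mm

1.938 mm


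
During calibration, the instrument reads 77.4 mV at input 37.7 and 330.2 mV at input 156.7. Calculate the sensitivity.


Sensitivity = (y2 - y1) / (x2 - x1).
S = (330.2 - 77.4) / (156.7 - 37.7)
S = 252.8 / 119.0
S = 2.1244 mV/unit

2.1244 mV/unit


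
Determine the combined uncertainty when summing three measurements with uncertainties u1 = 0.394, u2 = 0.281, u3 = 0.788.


For a sum of independent quantities, uc = sqrt(u1^2 + u2^2 + u3^2).
uc = sqrt(0.394^2 + 0.281^2 + 0.788^2)
uc = sqrt(0.155236 + 0.078961 + 0.620944)
uc = 0.9247

0.9247


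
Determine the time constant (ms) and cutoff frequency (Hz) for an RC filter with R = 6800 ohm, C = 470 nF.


Time constant: tau = R * C.
tau = 6800 * 4.70e-07 = 0.003196 s
tau = 3.196 ms
Cutoff frequency: fc = 1 / (2*pi*R*C).
fc = 1 / (2*pi*0.003196) = 49.8 Hz

tau = 3.196 ms, fc = 49.8 Hz


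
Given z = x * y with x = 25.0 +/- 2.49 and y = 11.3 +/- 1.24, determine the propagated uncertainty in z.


For a product z = x*y, the relative uncertainty is:
uz/z = sqrt((ux/x)^2 + (uy/y)^2)
Relative uncertainties: ux/x = 2.49/25.0 = 0.0996
uy/y = 1.24/11.3 = 0.109735
z = 25.0 * 11.3 = 282.5
uz = 282.5 * sqrt(0.0996^2 + 0.109735^2) = 41.865

41.865


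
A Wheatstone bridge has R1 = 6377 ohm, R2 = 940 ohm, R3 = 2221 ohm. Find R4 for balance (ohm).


At balance: R1*R4 = R2*R3, so R4 = R2*R3/R1.
R4 = 940 * 2221 / 6377
R4 = 2087740 / 6377
R4 = 327.39 ohm

327.39 ohm


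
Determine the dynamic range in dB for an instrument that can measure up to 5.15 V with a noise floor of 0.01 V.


Dynamic range = 20 * log10(Vmax / Vnoise).
DR = 20 * log10(5.15 / 0.01)
DR = 20 * log10(515.0)
DR = 54.24 dB

54.24 dB


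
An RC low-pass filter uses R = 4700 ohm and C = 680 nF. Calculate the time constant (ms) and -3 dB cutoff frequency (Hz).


Time constant: tau = R * C.
tau = 4700 * 6.80e-07 = 0.003196 s
tau = 3.196 ms
Cutoff frequency: fc = 1 / (2*pi*R*C).
fc = 1 / (2*pi*0.003196) = 49.8 Hz

tau = 3.196 ms, fc = 49.8 Hz


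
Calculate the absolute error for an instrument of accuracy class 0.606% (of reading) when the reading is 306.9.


Absolute error = (accuracy% / 100) * reading.
Error = (0.606 / 100) * 306.9
Error = 0.00606 * 306.9
Error = 1.8598

1.8598


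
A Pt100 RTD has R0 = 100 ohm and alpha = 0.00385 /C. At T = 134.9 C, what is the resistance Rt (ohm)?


The RTD equation: Rt = R0 * (1 + alpha * T).
Rt = 100 * (1 + 0.00385 * 134.9)
Rt = 100 * (1 + 0.519365)
Rt = 100 * 1.519365
Rt = 151.936 ohm

151.936 ohm


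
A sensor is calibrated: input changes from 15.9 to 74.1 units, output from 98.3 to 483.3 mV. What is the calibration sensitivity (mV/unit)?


Sensitivity = (y2 - y1) / (x2 - x1).
S = (483.3 - 98.3) / (74.1 - 15.9)
S = 385.0 / 58.2
S = 6.6151 mV/unit

6.6151 mV/unit


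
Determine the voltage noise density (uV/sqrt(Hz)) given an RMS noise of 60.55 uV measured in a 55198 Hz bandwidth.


Noise spectral density = Vrms / sqrt(BW).
NSD = 60.55 / sqrt(55198)
NSD = 60.55 / 234.9425
NSD = 0.2577 uV/sqrt(Hz)

0.2577 uV/sqrt(Hz)


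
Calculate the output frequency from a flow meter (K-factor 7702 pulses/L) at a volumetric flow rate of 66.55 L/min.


Frequency = K * Q / 60 (converting L/min to L/s).
f = 7702 * 66.55 / 60
f = 512568.1 / 60
f = 8542.8 Hz

8542.8 Hz


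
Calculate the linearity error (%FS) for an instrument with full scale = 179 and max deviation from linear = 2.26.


Linearity error = (max deviation / full scale) * 100%.
Linearity = (2.26 / 179) * 100
Linearity = 1.263 %FS

1.263 %FS


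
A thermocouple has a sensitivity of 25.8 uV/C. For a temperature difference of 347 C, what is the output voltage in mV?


The thermocouple output V = sensitivity * dT.
V = 25.8 uV/C * 347 C
V = 8952.6 uV
V = 8.953 mV

8.953 mV


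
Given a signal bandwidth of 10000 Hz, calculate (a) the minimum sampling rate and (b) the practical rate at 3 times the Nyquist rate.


By Nyquist theorem, fs_min = 2 * fmax.
fs_min = 2 * 10000 = 20000 Hz
Practical rate = 3 * fs_min = 3 * 20000 = 60000 Hz

fs_min = 20000 Hz, fs_practical = 60000 Hz


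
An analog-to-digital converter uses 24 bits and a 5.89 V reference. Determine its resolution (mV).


The resolution (LSB) of an ADC is Vref / 2^n.
LSB = 5.89 / 2^24
LSB = 5.89 / 16777216
LSB = 3.5e-07 V = 0.00035107 mV

0.00035107 mV


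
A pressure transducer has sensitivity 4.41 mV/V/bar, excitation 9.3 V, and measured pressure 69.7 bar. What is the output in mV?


Output = sensitivity * Vex * P.
Vout = 4.41 * 9.3 * 69.7
Vout = 41.013 * 69.7
Vout = 2858.61 mV

2858.61 mV


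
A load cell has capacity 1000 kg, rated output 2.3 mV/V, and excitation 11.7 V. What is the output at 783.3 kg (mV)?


Vout = rated_output * Vex * (load / capacity).
Vout = 2.3 * 11.7 * (783.3 / 1000)
Vout = 2.3 * 11.7 * 0.7833
Vout = 21.079 mV

21.079 mV


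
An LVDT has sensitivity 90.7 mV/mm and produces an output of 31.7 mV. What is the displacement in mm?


Displacement = Vout / sensitivity.
d = 31.7 / 90.7
d = 0.35 mm

0.35 mm


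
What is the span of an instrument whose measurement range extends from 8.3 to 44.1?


Span = upper range - lower range.
Span = 44.1 - (8.3)
Span = 35.8

35.8


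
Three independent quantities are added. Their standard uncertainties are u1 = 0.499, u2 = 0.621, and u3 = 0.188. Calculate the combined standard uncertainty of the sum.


For a sum of independent quantities, uc = sqrt(u1^2 + u2^2 + u3^2).
uc = sqrt(0.499^2 + 0.621^2 + 0.188^2)
uc = sqrt(0.249001 + 0.385641 + 0.035344)
uc = 0.8185

0.8185


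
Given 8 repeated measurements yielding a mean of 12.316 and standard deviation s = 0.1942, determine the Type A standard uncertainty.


The standard uncertainty for Type A evaluation is u = s / sqrt(n).
u = 0.1942 / sqrt(8)
u = 0.1942 / 2.8284
u = 0.0687

0.0687


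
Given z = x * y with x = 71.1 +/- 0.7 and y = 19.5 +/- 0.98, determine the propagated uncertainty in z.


For a product z = x*y, the relative uncertainty is:
uz/z = sqrt((ux/x)^2 + (uy/y)^2)
Relative uncertainties: ux/x = 0.7/71.1 = 0.009845
uy/y = 0.98/19.5 = 0.050256
z = 71.1 * 19.5 = 1386.4
uz = 1386.4 * sqrt(0.009845^2 + 0.050256^2) = 71.002

71.002


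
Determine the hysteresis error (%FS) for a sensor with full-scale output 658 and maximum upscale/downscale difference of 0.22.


Hysteresis = (max difference / full scale) * 100%.
H = (0.22 / 658) * 100
H = 0.033 %FS

0.033 %FS


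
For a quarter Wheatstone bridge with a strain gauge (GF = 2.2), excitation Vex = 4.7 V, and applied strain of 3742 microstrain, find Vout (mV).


Quarter bridge output: Vout = (GF * epsilon * Vex) / 4.
Vout = (2.2 * 3742e-6 * 4.7) / 4
Vout = 0.03869228 / 4 V
Vout = 0.00967307 V = 9.6731 mV

9.6731 mV


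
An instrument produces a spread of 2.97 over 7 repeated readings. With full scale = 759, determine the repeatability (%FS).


Repeatability = (spread / full scale) * 100%.
R = (2.97 / 759) * 100
R = 0.391 %FS

0.391 %FS


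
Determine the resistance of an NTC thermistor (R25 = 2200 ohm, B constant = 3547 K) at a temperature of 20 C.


NTC thermistor equation: Rt = R25 * exp(B * (1/T - 1/T25)).
T in Kelvin: 293.15 K, T25 = 298.15 K
1/T - 1/T25 = 1/293.15 - 1/298.15 = 5.721e-05
B * (1/T - 1/T25) = 3547 * 5.721e-05 = 0.2029
Rt = 2200 * exp(0.2029) = 2694.9 ohm

2694.9 ohm


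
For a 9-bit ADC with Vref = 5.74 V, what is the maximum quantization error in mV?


The maximum quantization error is +/- LSB/2.
LSB = Vref / 2^n = 5.74 / 512 = 0.01121094 V
Max error = LSB / 2 = 0.01121094 / 2 = 0.00560547 V
Max error = 5.6055 mV

5.6055 mV


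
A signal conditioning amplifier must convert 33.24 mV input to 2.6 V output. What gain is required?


Gain = Vout / Vin (converting to same units).
G = 2.6 V / 33.24 mV
G = 2600.0 mV / 33.24 mV
G = 78.22

78.22


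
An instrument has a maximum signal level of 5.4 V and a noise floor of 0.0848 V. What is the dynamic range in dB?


Dynamic range = 20 * log10(Vmax / Vnoise).
DR = 20 * log10(5.4 / 0.0848)
DR = 20 * log10(63.68)
DR = 36.08 dB

36.08 dB


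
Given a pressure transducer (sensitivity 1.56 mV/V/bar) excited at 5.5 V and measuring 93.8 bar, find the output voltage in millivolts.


Output = sensitivity * Vex * P.
Vout = 1.56 * 5.5 * 93.8
Vout = 8.58 * 93.8
Vout = 804.8 mV

804.8 mV


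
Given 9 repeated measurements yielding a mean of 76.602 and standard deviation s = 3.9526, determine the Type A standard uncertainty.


The standard uncertainty for Type A evaluation is u = s / sqrt(n).
u = 3.9526 / sqrt(9)
u = 3.9526 / 3.0
u = 1.3175

1.3175


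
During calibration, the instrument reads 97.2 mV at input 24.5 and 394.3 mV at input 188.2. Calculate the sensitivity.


Sensitivity = (y2 - y1) / (x2 - x1).
S = (394.3 - 97.2) / (188.2 - 24.5)
S = 297.1 / 163.7
S = 1.8149 mV/unit

1.8149 mV/unit


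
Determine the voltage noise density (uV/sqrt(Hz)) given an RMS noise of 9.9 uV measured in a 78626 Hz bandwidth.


Noise spectral density = Vrms / sqrt(BW).
NSD = 9.9 / sqrt(78626)
NSD = 9.9 / 280.4033
NSD = 0.0353 uV/sqrt(Hz)

0.0353 uV/sqrt(Hz)


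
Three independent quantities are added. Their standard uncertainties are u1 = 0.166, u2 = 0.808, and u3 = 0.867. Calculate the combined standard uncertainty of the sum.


For a sum of independent quantities, uc = sqrt(u1^2 + u2^2 + u3^2).
uc = sqrt(0.166^2 + 0.808^2 + 0.867^2)
uc = sqrt(0.027556 + 0.652864 + 0.751689)
uc = 1.1967

1.1967


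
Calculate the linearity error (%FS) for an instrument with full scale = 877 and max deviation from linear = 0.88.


Linearity error = (max deviation / full scale) * 100%.
Linearity = (0.88 / 877) * 100
Linearity = 0.1 %FS

0.1 %FS


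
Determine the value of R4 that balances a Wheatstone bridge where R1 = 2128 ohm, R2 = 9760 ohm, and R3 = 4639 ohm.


At balance: R1*R4 = R2*R3, so R4 = R2*R3/R1.
R4 = 9760 * 4639 / 2128
R4 = 45276640 / 2128
R4 = 21276.62 ohm

21276.62 ohm


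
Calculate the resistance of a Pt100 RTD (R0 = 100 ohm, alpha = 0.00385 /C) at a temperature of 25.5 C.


The RTD equation: Rt = R0 * (1 + alpha * T).
Rt = 100 * (1 + 0.00385 * 25.5)
Rt = 100 * (1 + 0.098175)
Rt = 100 * 1.098175
Rt = 109.817 ohm

109.817 ohm


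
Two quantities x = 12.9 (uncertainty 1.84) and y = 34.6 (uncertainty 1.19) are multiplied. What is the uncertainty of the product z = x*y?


For a product z = x*y, the relative uncertainty is:
uz/z = sqrt((ux/x)^2 + (uy/y)^2)
Relative uncertainties: ux/x = 1.84/12.9 = 0.142636
uy/y = 1.19/34.6 = 0.034393
z = 12.9 * 34.6 = 446.3
uz = 446.3 * sqrt(0.142636^2 + 0.034393^2) = 65.489

65.489


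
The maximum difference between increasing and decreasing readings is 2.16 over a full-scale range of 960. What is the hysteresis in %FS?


Hysteresis = (max difference / full scale) * 100%.
H = (2.16 / 960) * 100
H = 0.225 %FS

0.225 %FS


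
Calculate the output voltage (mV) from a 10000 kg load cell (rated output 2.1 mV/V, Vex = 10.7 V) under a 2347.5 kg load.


Vout = rated_output * Vex * (load / capacity).
Vout = 2.1 * 10.7 * (2347.5 / 10000)
Vout = 2.1 * 10.7 * 0.23475
Vout = 5.275 mV

5.275 mV


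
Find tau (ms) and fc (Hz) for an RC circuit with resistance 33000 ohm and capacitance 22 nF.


Time constant: tau = R * C.
tau = 33000 * 2.20e-08 = 0.000726 s
tau = 0.726 ms
Cutoff frequency: fc = 1 / (2*pi*R*C).
fc = 1 / (2*pi*0.000726) = 219.22 Hz

tau = 0.726 ms, fc = 219.22 Hz


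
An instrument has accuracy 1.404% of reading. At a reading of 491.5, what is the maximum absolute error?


Absolute error = (accuracy% / 100) * reading.
Error = (1.404 / 100) * 491.5
Error = 0.01404 * 491.5
Error = 6.9007

6.9007


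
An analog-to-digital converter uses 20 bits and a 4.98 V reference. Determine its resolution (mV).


The resolution (LSB) of an ADC is Vref / 2^n.
LSB = 4.98 / 2^20
LSB = 4.98 / 1048576
LSB = 4.75e-06 V = 0.0047493 mV

0.0047493 mV


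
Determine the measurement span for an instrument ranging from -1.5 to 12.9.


Span = upper range - lower range.
Span = 12.9 - (-1.5)
Span = 14.4

14.4


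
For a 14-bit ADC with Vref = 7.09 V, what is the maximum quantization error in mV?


The maximum quantization error is +/- LSB/2.
LSB = Vref / 2^n = 7.09 / 16384 = 0.00043274 V
Max error = LSB / 2 = 0.00043274 / 2 = 0.00021637 V
Max error = 0.2164 mV

0.2164 mV


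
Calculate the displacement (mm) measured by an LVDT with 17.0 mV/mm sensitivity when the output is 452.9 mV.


Displacement = Vout / sensitivity.
d = 452.9 / 17.0
d = 26.641 mm

26.641 mm


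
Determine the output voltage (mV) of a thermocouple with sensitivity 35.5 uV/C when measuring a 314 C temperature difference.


The thermocouple output V = sensitivity * dT.
V = 35.5 uV/C * 314 C
V = 11147.0 uV
V = 11.147 mV

11.147 mV


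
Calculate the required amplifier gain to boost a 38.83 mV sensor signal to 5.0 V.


Gain = Vout / Vin (converting to same units).
G = 5.0 V / 38.83 mV
G = 5000.0 mV / 38.83 mV
G = 128.77

128.77


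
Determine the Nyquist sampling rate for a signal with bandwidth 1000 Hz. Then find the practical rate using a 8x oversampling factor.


By Nyquist theorem, fs_min = 2 * fmax.
fs_min = 2 * 1000 = 2000 Hz
Practical rate = 8 * fs_min = 8 * 2000 = 16000 Hz

fs_min = 2000 Hz, fs_practical = 16000 Hz


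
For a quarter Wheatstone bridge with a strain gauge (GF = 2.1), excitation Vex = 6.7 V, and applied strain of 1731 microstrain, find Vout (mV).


Quarter bridge output: Vout = (GF * epsilon * Vex) / 4.
Vout = (2.1 * 1731e-6 * 6.7) / 4
Vout = 0.02435517 / 4 V
Vout = 0.00608879 V = 6.0888 mV

6.0888 mV


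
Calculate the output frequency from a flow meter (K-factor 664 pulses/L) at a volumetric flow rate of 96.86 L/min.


Frequency = K * Q / 60 (converting L/min to L/s).
f = 664 * 96.86 / 60
f = 64315.04 / 60
f = 1071.92 Hz

1071.92 Hz


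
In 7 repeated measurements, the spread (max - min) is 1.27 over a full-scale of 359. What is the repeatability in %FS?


Repeatability = (spread / full scale) * 100%.
R = (1.27 / 359) * 100
R = 0.354 %FS

0.354 %FS


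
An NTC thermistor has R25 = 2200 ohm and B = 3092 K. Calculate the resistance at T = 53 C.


NTC thermistor equation: Rt = R25 * exp(B * (1/T - 1/T25)).
T in Kelvin: 326.15 K, T25 = 298.15 K
1/T - 1/T25 = 1/326.15 - 1/298.15 = -0.00028794
B * (1/T - 1/T25) = 3092 * -0.00028794 = -0.8903
Rt = 2200 * exp(-0.8903) = 903.2 ohm

903.2 ohm


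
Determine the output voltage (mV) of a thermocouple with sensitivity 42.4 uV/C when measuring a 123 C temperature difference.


The thermocouple output V = sensitivity * dT.
V = 42.4 uV/C * 123 C
V = 5215.2 uV
V = 5.215 mV

5.215 mV
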